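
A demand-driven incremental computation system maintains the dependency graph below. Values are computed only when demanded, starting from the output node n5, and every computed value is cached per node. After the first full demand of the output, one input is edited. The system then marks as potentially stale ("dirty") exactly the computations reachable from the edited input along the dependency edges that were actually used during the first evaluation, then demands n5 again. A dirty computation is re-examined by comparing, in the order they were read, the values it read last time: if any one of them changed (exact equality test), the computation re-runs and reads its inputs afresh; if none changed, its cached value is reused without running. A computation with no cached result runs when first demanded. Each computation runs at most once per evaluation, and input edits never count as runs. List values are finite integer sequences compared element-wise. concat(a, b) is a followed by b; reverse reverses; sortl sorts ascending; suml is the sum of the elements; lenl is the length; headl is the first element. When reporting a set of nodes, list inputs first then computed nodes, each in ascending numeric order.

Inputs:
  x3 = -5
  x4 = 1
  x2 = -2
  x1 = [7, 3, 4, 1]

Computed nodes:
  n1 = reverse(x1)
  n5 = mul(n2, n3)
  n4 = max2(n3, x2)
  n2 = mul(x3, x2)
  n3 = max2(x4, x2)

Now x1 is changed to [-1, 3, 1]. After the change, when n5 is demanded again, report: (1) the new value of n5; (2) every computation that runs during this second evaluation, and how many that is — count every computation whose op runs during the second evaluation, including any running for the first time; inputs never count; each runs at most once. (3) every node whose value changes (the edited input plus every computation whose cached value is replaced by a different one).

New value of n5: 10.
Computations that run: none — 0 in total.
Values that change: x1.
Key observation: x1 is never demanded by the output, so the edit triggers no recomputation at all.

First evaluation (everything demanded from the output):
  n2 = mul(-5, -2) = 10
  n3 = max2(1, -2) = 1
  n5 = mul(10, 1) = 10

Propagation after the edit:
  x1 feeds no computation that the output demands — nothing is marked dirty and nothing runs.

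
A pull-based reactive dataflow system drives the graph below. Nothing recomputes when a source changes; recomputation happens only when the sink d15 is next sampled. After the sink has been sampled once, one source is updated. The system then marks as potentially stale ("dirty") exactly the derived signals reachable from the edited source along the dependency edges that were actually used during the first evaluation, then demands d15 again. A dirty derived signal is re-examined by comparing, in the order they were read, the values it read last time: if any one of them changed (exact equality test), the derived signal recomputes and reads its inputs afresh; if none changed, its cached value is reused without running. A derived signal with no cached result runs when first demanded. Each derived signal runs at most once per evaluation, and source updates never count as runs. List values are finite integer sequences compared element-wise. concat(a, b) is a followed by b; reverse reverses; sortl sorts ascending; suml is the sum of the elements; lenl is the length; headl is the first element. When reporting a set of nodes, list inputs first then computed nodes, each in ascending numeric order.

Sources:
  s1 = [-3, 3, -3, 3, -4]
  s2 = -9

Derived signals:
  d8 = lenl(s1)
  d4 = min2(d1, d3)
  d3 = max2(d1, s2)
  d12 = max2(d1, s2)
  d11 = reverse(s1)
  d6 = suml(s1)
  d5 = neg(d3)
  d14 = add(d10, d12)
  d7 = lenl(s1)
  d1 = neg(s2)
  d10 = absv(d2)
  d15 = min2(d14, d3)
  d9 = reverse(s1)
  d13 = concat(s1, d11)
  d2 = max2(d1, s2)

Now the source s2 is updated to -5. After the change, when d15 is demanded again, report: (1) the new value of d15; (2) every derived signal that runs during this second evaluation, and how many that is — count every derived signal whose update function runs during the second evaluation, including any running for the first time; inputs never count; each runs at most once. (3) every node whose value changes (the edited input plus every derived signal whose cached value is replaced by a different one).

New value of d15: 5.
Derived signals that run: d1, d2, d3, d10, d12, d14, d15 — 7 in total.
Values that change: s2, d1, d2, d3, d10, d12, d14, d15.

First evaluation (everything demanded from the output):
  d1 = neg(-9) = 9
  d2 = max2(9, -9) = 9
  d3 = max2(9, -9) = 9
  d10 = absv(9) = 9
  d12 = max2(9, -9) = 9
  d14 = add(9, 9) = 18
  d15 = min2(18, 9) = 9

Propagation after the edit:
  d1: runs — s2 -9->-5; result 5.
  d2: runs — d1 9->5; s2 -9->-5; result 5.
  d3: runs — d1 9->5; s2 -9->-5; result 5.
  d10: runs — d2 9->5; result 5.
  d12: runs — d1 9->5; s2 -9->-5; result 5.
  d14: runs — d10 9->5; d12 9->5; result 10.
  d15: runs — d14 18->10; d3 9->5; result 5.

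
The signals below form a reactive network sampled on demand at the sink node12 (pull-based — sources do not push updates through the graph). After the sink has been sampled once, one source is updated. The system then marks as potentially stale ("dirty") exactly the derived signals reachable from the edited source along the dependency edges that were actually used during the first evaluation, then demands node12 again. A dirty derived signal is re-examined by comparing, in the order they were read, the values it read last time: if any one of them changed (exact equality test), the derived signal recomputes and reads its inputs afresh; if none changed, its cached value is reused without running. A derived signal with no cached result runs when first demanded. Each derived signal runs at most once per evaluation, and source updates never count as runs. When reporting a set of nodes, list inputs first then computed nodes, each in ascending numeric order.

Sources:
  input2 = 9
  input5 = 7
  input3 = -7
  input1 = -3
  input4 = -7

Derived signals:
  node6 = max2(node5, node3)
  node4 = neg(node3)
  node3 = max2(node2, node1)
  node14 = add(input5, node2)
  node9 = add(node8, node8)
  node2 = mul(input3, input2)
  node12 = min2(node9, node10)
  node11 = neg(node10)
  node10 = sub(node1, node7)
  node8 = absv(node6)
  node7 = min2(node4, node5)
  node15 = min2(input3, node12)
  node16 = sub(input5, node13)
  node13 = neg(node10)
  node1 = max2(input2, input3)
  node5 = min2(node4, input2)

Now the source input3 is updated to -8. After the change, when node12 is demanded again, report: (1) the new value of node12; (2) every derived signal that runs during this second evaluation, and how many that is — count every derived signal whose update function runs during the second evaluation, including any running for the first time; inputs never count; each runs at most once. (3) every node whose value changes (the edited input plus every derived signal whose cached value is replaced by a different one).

node12 now evaluates to 18.
Run set: node1, node2, node3 (3 run).
Changed values: input3, node2.
The important point: at node4 every value read last time is unchanged, so the dirty flag clears without a run.

Initial pass — values computed on the first demand:
  node1 = max2(9, -7) = 9
  node2 = mul(-7, 9) = -63
  node3 = max2(-63, 9) = 9
  node4 = neg(9) = -9
  node5 = min2(-9, 9) = -9
  node6 = max2(-9, 9) = 9
  node7 = min2(-9, -9) = -9
  node8 = absv(9) = 9
  node9 = add(9, 9) = 18
  node10 = sub(9, -9) = 18
  node12 = min2(18, 18) = 18

Second demand — change propagation:
  node1: re-runs because input3 -7->-8; new result 9 (unchanged).
  node2: re-runs because input3 -7->-8; new result -72.
  node3: re-runs because node2 -63->-72; new result 9 (unchanged).
  node4: re-examined; everything it read last time is the same (node3 unchanged) — cache -9 kept, no run.
  node5: re-examined; everything it read last time is the same (node4 unchanged, input2 unchanged) — cache -9 kept, no run.
  node6: re-examined; everything it read last time is the same (node5 unchanged, node3 unchanged) — cache 9 kept, no run.
  node7: re-examined; everything it read last time is the same (node4 unchanged, node5 unchanged) — cache -9 kept, no run.
  node8: re-examined; everything it read last time is the same (node6 unchanged) — cache 9 kept, no run.
  node9: re-examined; everything it read last time is the same (node8 unchanged, node8 unchanged) — cache 18 kept, no run.
  node10: re-examined; everything it read last time is the same (node1 unchanged, node7 unchanged) — cache 18 kept, no run.
  node12: re-examined; everything it read last time is the same (node9 unchanged, node10 unchanged) — cache 18 kept, no run.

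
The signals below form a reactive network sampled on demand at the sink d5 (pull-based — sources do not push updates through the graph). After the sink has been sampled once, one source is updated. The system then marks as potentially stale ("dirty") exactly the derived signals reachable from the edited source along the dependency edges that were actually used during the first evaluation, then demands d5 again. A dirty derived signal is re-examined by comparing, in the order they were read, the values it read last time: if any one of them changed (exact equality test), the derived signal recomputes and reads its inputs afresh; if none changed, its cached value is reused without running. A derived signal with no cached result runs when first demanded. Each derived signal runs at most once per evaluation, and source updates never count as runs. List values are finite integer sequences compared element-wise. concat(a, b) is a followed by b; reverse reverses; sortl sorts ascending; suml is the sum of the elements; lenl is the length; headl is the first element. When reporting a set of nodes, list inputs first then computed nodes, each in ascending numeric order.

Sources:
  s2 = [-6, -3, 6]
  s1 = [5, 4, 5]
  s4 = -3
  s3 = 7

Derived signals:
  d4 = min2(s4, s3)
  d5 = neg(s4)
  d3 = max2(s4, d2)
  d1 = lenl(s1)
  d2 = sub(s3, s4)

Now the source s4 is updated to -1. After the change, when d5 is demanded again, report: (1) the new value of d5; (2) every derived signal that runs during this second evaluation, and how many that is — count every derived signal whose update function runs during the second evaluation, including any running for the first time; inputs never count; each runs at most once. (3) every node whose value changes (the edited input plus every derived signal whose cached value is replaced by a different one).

Initial pass — values computed on the first demand:
  d5 = neg(-3) = 3

Second demand — change propagation:
  d5: re-runs because s4 -3->-1; new result 1.

d5 now evaluates to 1.
Run set: d5 (1 run).
Changed values: s4, d5.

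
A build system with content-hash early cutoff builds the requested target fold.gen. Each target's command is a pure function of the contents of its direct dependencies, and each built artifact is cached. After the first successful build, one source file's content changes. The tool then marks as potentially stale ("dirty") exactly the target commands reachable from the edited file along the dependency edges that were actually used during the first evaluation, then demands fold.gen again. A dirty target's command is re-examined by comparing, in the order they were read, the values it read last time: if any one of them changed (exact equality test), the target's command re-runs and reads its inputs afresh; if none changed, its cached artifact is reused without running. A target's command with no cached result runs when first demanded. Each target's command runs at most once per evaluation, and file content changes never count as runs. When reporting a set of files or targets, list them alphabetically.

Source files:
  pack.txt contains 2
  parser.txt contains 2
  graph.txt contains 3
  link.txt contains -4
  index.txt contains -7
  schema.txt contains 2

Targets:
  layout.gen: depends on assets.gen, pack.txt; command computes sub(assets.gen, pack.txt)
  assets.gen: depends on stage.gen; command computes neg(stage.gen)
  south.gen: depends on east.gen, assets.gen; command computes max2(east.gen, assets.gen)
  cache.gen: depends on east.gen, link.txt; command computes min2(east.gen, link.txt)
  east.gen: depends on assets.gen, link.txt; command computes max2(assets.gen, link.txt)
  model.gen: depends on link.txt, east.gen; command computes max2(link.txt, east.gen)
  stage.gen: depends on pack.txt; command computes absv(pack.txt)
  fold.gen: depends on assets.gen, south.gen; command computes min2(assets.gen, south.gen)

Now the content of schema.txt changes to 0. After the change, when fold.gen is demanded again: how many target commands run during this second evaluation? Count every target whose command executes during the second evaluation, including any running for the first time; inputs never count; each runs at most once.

First evaluation (everything demanded from the output):
  stage.gen = absv(2) = 2
  assets.gen = neg(2) = -2
  east.gen = max2(-2, -4) = -2
  south.gen = max2(-2, -2) = -2
  fold.gen = min2(-2, -2) = -2

Propagation after the edit:
  schema.txt feeds no computation that the output demands — nothing is marked dirty and nothing runs.

Key observation: schema.txt is never demanded by the output, so the edit triggers no recomputation at all.

Target commands that run: none — 0 in total.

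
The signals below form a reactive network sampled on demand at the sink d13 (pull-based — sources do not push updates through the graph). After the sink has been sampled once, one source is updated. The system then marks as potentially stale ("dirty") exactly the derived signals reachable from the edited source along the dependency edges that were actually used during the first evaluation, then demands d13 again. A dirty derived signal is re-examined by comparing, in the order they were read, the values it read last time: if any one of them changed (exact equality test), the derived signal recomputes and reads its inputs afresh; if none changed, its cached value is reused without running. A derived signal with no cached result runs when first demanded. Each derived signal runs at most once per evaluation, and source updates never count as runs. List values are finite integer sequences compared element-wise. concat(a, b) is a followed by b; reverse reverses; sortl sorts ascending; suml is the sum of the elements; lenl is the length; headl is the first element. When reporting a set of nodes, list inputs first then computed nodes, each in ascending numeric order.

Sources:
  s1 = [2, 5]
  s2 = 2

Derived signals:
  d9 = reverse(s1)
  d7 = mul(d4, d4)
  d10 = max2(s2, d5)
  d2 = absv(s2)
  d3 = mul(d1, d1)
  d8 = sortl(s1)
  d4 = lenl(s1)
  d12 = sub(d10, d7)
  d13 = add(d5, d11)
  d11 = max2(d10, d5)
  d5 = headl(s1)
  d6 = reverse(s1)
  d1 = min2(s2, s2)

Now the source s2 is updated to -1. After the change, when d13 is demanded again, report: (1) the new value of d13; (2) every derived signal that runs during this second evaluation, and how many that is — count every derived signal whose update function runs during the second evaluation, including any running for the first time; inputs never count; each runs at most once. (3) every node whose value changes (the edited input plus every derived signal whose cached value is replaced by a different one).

d13 now evaluates to 4.
Run set: d10 (1 run).
Changed values: s2.
The important point: d10 recomputes to an identical value, and the output ends up unchanged.

Initial pass — values computed on the first demand:
  d5 = headl([2, 5]) = 2
  d10 = max2(2, 2) = 2
  d11 = max2(2, 2) = 2
  d13 = add(2, 2) = 4

Second demand — change propagation:
  d10: re-runs because s2 2->-1; new result 2 (unchanged).
  d11: re-examined; everything it read last time is the same (d10 unchanged, d5 unchanged) — cache 2 kept, no run.
  d13: re-examined; everything it read last time is the same (d5 unchanged, d11 unchanged) — cache 4 kept, no run.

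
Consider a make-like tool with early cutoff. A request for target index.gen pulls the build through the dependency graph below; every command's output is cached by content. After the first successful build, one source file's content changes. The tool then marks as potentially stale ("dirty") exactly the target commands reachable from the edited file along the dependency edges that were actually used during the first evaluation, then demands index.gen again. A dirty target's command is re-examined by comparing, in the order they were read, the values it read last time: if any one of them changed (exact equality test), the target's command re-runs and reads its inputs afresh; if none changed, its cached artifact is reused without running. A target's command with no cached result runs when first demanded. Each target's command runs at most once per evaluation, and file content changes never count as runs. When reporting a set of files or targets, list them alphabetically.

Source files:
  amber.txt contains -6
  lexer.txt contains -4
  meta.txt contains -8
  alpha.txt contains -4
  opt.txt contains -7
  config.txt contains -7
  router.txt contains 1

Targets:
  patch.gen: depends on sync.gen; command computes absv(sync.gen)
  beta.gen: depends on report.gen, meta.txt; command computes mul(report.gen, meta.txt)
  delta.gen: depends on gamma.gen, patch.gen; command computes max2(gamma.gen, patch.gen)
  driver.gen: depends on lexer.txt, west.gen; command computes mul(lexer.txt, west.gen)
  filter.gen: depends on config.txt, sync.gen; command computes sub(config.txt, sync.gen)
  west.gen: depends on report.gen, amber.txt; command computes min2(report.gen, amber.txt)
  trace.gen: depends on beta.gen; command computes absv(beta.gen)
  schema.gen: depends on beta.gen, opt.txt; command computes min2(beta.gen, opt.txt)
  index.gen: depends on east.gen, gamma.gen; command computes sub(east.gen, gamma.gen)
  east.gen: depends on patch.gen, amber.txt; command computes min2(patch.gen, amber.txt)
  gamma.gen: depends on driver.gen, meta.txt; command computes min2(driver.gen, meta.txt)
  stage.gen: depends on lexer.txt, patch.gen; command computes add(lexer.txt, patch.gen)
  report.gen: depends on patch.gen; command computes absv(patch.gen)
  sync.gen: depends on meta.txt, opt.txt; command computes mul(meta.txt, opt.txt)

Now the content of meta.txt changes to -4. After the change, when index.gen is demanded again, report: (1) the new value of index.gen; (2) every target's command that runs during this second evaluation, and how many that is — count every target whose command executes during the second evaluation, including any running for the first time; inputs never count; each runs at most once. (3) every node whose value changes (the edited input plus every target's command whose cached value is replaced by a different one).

Demanding index.gen again yields -2.
7 target commands run: east.gen, gamma.gen, index.gen, patch.gen, report.gen, sync.gen, west.gen.
The nodes whose values change: gamma.gen, index.gen, meta.txt, patch.gen, report.gen, sync.gen.
Note where the cutoff bites: driver.gen is checked, finds nothing changed, and keeps its cache.

First demand of the output computes:
  sync.gen = mul(-8, -7) = 56
  patch.gen = absv(56) = 56
  east.gen = min2(56, -6) = -6
  report.gen = absv(56) = 56
  west.gen = min2(56, -6) = -6
  driver.gen = mul(-4, -6) = 24
  gamma.gen = min2(24, -8) = -8
  index.gen = sub(-6, -8) = 2

After the edit, cleaning proceeds:
  sync.gen: a read changed (meta.txt -8->-4) — executes, giving 28.
  patch.gen: a read changed (sync.gen 56->28) — executes, giving 28.
  east.gen: a read changed (patch.gen 56->28) — executes, giving -6 — identical to its old value.
  report.gen: a read changed (patch.gen 56->28) — executes, giving 28.
  west.gen: a read changed (report.gen 56->28) — executes, giving -6 — identical to its old value.
  driver.gen: dirty, but its reads are unchanged (lexer.txt unchanged, west.gen unchanged); cached 24 stands.
  gamma.gen: a read changed (meta.txt -8->-4) — executes, giving -4.
  index.gen: a read changed (gamma.gen -8->-4) — executes, giving -2.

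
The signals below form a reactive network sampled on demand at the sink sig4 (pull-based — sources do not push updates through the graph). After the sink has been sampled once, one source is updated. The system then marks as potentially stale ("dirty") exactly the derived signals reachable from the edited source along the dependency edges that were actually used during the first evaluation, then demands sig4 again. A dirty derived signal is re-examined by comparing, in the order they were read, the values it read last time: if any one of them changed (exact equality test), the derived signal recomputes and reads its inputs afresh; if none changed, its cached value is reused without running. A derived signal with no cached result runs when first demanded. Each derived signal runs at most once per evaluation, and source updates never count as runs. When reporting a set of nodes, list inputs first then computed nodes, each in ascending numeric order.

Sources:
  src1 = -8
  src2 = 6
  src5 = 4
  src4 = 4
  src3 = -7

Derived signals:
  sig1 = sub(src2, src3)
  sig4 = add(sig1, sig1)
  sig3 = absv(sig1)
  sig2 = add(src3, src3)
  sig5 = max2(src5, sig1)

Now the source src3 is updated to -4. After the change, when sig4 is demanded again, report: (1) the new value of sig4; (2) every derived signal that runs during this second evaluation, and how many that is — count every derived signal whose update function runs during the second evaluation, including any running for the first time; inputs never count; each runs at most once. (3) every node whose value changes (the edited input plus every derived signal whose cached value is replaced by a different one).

sig4 now evaluates to 20.
Run set: sig1, sig4 (2 run).
Changed values: src3, sig1, sig4.

Initial pass — values computed on the first demand:
  sig1 = sub(6, -7) = 13
  sig4 = add(13, 13) = 26

Second demand — change propagation:
  sig1: re-runs because src3 -7->-4; new result 10.
  sig4: re-runs because sig1 13->10; sig1 13->10; new result 20.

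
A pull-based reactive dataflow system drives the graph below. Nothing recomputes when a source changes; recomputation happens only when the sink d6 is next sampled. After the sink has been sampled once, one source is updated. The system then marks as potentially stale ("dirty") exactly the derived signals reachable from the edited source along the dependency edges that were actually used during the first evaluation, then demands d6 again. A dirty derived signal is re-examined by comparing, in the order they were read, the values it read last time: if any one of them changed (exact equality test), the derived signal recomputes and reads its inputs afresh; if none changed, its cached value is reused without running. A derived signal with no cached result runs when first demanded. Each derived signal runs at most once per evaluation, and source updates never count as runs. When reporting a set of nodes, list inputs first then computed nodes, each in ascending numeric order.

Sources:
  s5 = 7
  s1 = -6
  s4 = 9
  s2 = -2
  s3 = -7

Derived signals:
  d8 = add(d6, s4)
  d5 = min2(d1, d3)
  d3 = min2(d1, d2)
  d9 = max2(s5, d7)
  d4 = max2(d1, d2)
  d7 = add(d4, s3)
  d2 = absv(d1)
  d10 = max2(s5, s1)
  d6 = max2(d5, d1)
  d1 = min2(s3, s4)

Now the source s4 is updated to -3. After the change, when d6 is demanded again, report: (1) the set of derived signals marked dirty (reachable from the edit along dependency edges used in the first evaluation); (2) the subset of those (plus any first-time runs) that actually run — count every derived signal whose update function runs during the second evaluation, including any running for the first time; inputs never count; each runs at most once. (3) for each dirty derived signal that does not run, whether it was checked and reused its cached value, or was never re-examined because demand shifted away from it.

Marked dirty: d1, d2, d3, d5, d6.
Derived signals that run: d1 — 1 in total.
Checked but reused from cache: d2, d3, d5, d6.
Key observation: the change is absorbed at d1 — it re-runs but produces the same value, and the output's value is unchanged.

First evaluation (everything demanded from the output):
  d1 = min2(-7, 9) = -7
  d2 = absv(-7) = 7
  d3 = min2(-7, 7) = -7
  d5 = min2(-7, -7) = -7
  d6 = max2(-7, -7) = -7

Propagation after the edit:
  d1: runs — s4 9->-3; result -7 (same value as before).
  d2: checked — values it read are unchanged (d1 unchanged); reused cached 7 without running.
  d3: checked — values it read are unchanged (d1 unchanged, d2 unchanged); reused cached -7 without running.
  d5: checked — values it read are unchanged (d1 unchanged, d3 unchanged); reused cached -7 without running.
  d6: checked — values it read are unchanged (d5 unchanged, d1 unchanged); reused cached -7 without running.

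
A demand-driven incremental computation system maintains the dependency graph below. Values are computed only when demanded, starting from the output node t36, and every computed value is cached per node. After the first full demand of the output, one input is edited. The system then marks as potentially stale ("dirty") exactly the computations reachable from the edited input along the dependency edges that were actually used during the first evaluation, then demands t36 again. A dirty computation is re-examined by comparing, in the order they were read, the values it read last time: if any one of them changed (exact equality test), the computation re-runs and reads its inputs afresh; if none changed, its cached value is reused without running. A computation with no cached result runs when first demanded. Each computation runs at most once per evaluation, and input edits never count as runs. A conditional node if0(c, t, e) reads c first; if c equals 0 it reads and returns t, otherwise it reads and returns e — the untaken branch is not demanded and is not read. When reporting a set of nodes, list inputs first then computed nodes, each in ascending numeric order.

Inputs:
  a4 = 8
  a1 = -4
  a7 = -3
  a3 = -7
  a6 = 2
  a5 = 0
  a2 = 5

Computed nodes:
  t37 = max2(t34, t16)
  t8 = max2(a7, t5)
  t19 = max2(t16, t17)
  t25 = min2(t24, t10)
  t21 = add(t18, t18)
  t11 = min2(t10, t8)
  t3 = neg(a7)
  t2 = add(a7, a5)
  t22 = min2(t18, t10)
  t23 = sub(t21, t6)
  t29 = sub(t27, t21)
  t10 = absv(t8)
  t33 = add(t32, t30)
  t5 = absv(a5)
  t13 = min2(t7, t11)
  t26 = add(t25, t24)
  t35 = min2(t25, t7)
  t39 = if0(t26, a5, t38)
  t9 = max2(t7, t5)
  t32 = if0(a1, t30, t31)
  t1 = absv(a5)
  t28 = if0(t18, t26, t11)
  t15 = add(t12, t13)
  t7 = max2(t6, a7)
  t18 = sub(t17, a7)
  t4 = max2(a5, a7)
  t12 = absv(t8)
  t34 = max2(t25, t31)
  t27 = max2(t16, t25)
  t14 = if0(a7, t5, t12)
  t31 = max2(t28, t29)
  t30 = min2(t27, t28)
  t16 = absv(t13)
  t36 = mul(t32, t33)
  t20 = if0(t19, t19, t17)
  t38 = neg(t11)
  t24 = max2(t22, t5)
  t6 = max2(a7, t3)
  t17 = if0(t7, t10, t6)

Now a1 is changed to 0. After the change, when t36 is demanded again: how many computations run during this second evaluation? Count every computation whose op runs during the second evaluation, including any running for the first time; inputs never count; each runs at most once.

Computations that run: t32 — 1 in total.
Key observation: the change is absorbed at t32 — it re-runs but produces the same value, and the output's value is unchanged.

First evaluation (everything demanded from the output):
  t3 = neg(-3) = 3
  t5 = absv(0) = 0
  t6 = max2(-3, 3) = 3
  t7 = max2(3, -3) = 3
  t8 = max2(-3, 0) = 0
  t10 = absv(0) = 0
  t11 = min2(0, 0) = 0
  t13 = min2(3, 0) = 0
  t16 = absv(0) = 0
  t17 = if0(t7=3 -> else branch t6) = 3
  t18 = sub(3, -3) = 6
  t21 = add(6, 6) = 12
  t22 = min2(6, 0) = 0
  t24 = max2(0, 0) = 0
  t25 = min2(0, 0) = 0
  t27 = max2(0, 0) = 0
  t28 = if0(t18=6 -> else branch t11) = 0
  t29 = sub(0, 12) = -12
  t30 = min2(0, 0) = 0
  t31 = max2(0, -12) = 0
  t32 = if0(a1=-4 -> else branch t31) = 0
  t33 = add(0, 0) = 0
  t36 = mul(0, 0) = 0

Propagation after the edit:
  t32: runs — a1 -4->0; result 0 (same value as before).
  t33: checked — values it read are unchanged (t32 unchanged, t30 unchanged); reused cached 0 without running.
  t36: checked — values it read are unchanged (t32 unchanged, t33 unchanged); reused cached 0 without running.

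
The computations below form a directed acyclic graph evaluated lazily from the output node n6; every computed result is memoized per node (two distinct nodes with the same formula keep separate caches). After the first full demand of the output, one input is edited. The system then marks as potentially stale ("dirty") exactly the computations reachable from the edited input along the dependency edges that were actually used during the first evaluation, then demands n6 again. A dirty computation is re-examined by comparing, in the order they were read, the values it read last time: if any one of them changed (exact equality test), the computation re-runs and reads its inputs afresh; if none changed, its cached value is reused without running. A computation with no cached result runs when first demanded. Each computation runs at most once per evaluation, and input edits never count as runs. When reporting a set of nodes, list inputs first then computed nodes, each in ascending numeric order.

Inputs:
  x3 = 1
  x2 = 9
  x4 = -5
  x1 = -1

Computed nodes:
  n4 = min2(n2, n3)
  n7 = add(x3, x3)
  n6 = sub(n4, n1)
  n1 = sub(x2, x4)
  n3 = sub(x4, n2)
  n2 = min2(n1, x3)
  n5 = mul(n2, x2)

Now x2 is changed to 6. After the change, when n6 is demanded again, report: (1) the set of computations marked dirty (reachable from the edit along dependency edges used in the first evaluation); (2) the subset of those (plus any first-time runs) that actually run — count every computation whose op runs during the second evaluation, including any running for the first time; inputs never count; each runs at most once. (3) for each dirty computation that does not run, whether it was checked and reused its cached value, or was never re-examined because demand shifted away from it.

The edit dirties: n1, n2, n3, n4, n6.
3 computations run: n1, n2, n6.
Cache hits after checking: n3, n4.
Note where the cutoff bites: n3 is checked, finds nothing changed, and keeps its cache.

First demand of the output computes:
  n1 = sub(9, -5) = 14
  n2 = min2(14, 1) = 1
  n3 = sub(-5, 1) = -6
  n4 = min2(1, -6) = -6
  n6 = sub(-6, 14) = -20

After the edit, cleaning proceeds:
  n1: a read changed (x2 9->6) — executes, giving 11.
  n2: a read changed (n1 14->11) — executes, giving 1 — identical to its old value.
  n3: dirty, but its reads are unchanged (x4 unchanged, n2 unchanged); cached -6 stands.
  n4: dirty, but its reads are unchanged (n2 unchanged, n3 unchanged); cached -6 stands.
  n6: a read changed (n1 14->11) — executes, giving -17.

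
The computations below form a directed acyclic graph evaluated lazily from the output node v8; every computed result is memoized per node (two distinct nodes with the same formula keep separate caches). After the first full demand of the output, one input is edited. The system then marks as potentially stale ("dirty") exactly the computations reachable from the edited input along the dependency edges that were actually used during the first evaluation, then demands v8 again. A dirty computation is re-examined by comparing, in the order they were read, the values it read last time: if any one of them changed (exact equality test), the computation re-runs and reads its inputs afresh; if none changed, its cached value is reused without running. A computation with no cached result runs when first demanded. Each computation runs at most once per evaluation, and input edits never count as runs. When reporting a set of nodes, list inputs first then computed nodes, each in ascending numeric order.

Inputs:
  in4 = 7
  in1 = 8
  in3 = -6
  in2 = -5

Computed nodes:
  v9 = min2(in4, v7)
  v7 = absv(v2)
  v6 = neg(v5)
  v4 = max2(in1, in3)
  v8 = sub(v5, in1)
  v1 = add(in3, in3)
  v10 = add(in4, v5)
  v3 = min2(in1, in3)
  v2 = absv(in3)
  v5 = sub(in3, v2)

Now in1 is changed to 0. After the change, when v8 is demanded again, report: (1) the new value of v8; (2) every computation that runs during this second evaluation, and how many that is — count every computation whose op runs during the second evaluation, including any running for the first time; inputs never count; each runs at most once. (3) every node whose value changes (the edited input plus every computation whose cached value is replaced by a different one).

First demand of the output computes:
  v2 = absv(-6) = 6
  v5 = sub(-6, 6) = -12
  v8 = sub(-12, 8) = -20

After the edit, cleaning proceeds:
  v8: a read changed (in1 8->0) — executes, giving -12.

Demanding v8 again yields -12.
1 computations run: v8.
The nodes whose values change: in1, v8.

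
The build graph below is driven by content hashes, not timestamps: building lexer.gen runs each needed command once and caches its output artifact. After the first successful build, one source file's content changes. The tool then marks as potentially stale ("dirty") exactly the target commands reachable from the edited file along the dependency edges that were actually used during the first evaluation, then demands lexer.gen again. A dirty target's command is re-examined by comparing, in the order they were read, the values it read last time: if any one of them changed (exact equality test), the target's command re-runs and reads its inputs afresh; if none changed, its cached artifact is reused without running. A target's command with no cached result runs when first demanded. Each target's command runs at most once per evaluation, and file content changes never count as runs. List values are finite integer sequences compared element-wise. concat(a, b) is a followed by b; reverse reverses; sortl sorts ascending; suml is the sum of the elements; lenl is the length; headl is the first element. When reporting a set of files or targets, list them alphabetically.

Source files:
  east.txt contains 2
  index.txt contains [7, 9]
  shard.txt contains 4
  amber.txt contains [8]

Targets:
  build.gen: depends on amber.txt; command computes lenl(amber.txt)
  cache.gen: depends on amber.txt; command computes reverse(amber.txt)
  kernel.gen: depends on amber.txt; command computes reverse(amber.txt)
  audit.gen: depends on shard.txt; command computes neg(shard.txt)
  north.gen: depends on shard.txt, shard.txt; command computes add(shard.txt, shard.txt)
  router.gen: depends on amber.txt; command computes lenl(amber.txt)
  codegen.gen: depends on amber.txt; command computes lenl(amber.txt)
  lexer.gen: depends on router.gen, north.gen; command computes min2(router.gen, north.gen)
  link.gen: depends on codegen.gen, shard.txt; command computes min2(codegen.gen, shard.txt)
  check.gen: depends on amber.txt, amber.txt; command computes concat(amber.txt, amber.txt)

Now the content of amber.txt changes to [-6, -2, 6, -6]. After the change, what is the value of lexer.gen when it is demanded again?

lexer.gen now evaluates to 4.

Initial pass — values computed on the first demand:
  north.gen = add(4, 4) = 8
  router.gen = lenl([8]) = 1
  lexer.gen = min2(1, 8) = 1

Second demand — change propagation:
  router.gen: re-runs because amber.txt [8]->[-6, -2, 6, -6]; new result 4.
  lexer.gen: re-runs because router.gen 1->4; new result 4.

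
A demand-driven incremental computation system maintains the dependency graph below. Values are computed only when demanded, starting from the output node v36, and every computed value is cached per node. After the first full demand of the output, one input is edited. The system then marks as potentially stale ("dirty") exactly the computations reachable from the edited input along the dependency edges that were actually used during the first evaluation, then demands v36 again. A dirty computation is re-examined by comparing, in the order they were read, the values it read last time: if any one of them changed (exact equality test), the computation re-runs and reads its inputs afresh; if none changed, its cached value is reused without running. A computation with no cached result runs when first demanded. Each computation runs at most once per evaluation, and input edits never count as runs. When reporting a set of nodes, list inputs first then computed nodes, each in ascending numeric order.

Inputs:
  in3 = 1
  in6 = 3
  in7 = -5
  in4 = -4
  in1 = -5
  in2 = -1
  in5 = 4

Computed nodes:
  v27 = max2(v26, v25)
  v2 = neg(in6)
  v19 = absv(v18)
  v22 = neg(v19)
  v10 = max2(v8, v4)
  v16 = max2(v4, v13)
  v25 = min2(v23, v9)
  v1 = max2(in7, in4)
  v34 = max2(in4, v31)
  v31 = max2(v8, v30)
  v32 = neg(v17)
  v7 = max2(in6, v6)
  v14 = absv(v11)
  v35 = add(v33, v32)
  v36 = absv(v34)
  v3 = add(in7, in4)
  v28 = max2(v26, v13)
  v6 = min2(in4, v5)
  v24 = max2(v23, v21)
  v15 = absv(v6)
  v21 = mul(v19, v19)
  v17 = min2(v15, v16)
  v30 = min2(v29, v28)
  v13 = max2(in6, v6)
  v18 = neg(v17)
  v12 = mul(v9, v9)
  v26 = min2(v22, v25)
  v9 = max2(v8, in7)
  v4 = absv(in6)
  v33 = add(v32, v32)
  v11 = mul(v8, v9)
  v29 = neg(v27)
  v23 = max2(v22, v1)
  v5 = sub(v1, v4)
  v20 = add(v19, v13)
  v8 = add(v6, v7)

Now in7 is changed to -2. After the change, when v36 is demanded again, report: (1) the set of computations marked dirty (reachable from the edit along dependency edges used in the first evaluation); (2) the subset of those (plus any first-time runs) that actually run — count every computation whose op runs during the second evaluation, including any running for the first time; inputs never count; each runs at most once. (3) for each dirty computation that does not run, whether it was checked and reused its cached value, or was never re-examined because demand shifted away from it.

First evaluation (everything demanded from the output):
  v1 = max2(-5, -4) = -4
  v4 = absv(3) = 3
  v5 = sub(-4, 3) = -7
  v6 = min2(-4, -7) = -7
  v7 = max2(3, -7) = 3
  v8 = add(-7, 3) = -4
  v9 = max2(-4, -5) = -4
  v13 = max2(3, -7) = 3
  v15 = absv(-7) = 7
  v16 = max2(3, 3) = 3
  v17 = min2(7, 3) = 3
  v18 = neg(3) = -3
  v19 = absv(-3) = 3
  v22 = neg(3) = -3
  v23 = max2(-3, -4) = -3
  v25 = min2(-3, -4) = -4
  v26 = min2(-3, -4) = -4
  v27 = max2(-4, -4) = -4
  v28 = max2(-4, 3) = 3
  v29 = neg(-4) = 4
  v30 = min2(4, 3) = 3
  v31 = max2(-4, 3) = 3
  v34 = max2(-4, 3) = 3
  v36 = absv(3) = 3

Propagation after the edit:
  v1: runs — in7 -5->-2; result -2.
  v5: runs — v1 -4->-2; result -5.
  v6: runs — v5 -7->-5; result -5.
  v7: runs — v6 -7->-5; result 3 (same value as before).
  v8: runs — v6 -7->-5; result -2.
  v9: runs — v8 -4->-2; in7 -5->-2; result -2.
  v13: runs — v6 -7->-5; result 3 (same value as before).
  v15: runs — v6 -7->-5; result 5.
  v16: checked — values it read are unchanged (v4 unchanged, v13 unchanged); reused cached 3 without running.
  v17: runs — v15 7->5; result 3 (same value as before).
  v18: checked — values it read are unchanged (v17 unchanged); reused cached -3 without running.
  v19: checked — values it read are unchanged (v18 unchanged); reused cached 3 without running.
  v22: checked — values it read are unchanged (v19 unchanged); reused cached -3 without running.
  v23: runs — v1 -4->-2; result -2.
  v25: runs — v23 -3->-2; v9 -4->-2; result -2.
  v26: runs — v25 -4->-2; result -3.
  v27: runs — v26 -4->-3; v25 -4->-2; result -2.
  v28: runs — v26 -4->-3; result 3 (same value as before).
  v29: runs — v27 -4->-2; result 2.
  v30: runs — v29 4->2; result 2.
  v31: runs — v8 -4->-2; v30 3->2; result 2.
  v34: runs — v31 3->2; result 2.
  v36: runs — v34 3->2; result 2.

Key observation: the cutoff stops propagation at v16 — its inputs' values are unchanged, so it reuses its cache.

Marked dirty: v1, v5, v6, v7, v8, v9, v13, v15, v16, v17, v18, v19, v22, v23, v25, v26, v27, v28, v29, v30, v31, v34, v36.
Computations that run: v1, v5, v6, v7, v8, v9, v13, v15, v17, v23, v25, v26, v27, v28, v29, v30, v31, v34, v36 — 19 in total.
Checked but reused from cache: v16, v18, v19, v22.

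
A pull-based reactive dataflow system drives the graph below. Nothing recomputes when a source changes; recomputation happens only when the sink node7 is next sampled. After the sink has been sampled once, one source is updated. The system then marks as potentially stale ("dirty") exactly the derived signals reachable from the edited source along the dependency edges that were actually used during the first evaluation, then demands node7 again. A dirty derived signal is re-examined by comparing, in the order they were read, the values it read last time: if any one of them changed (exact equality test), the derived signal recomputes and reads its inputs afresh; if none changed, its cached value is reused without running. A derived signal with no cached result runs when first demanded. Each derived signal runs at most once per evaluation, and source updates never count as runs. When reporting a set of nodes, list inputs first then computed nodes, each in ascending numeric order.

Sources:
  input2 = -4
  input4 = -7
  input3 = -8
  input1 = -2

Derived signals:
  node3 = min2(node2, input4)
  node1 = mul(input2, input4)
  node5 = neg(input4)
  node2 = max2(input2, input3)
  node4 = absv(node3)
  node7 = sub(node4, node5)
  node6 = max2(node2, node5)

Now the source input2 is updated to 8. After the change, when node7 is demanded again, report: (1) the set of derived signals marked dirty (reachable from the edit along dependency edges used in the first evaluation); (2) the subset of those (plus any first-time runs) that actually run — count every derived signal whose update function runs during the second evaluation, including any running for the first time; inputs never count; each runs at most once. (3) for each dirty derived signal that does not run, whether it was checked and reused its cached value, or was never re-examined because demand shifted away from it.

Marked dirty: node2, node3, node4, node7.
Derived signals that run: node2, node3 — 2 in total.
Checked but reused from cache: node4, node7.
Key observation: the change is absorbed at node3 — it re-runs but produces the same value, and the output's value is unchanged.

First evaluation (everything demanded from the output):
  node2 = max2(-4, -8) = -4
  node3 = min2(-4, -7) = -7
  node4 = absv(-7) = 7
  node5 = neg(-7) = 7
  node7 = sub(7, 7) = 0

Propagation after the edit:
  node2: runs — input2 -4->8; result 8.
  node3: runs — node2 -4->8; result -7 (same value as before).
  node4: checked — values it read are unchanged (node3 unchanged); reused cached 7 without running.
  node7: checked — values it read are unchanged (node4 unchanged, node5 unchanged); reused cached 0 without running.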